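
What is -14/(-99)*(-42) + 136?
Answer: 4292/33 ≈ 130.06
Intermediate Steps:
-14/(-99)*(-42) + 136 = -14*(-1/99)*(-42) + 136 = (14/99)*(-42) + 136 = -196/33 + 136 = 4292/33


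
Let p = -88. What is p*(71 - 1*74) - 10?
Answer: 254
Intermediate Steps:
p*(71 - 1*74) - 10 = -88*(71 - 1*74) - 10 = -88*(71 - 74) - 10 = -88*(-3) - 10 = 264 - 10 = 254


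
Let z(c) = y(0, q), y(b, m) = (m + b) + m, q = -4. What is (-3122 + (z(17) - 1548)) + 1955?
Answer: -2723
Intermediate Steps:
y(b, m) = b + 2*m (y(b, m) = (b + m) + m = b + 2*m)
z(c) = -8 (z(c) = 0 + 2*(-4) = 0 - 8 = -8)
(-3122 + (z(17) - 1548)) + 1955 = (-3122 + (-8 - 1548)) + 1955 = (-3122 - 1556) + 1955 = -4678 + 1955 = -2723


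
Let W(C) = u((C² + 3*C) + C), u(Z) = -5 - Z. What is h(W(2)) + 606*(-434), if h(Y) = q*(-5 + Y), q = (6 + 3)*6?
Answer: -264192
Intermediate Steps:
q = 54 (q = 9*6 = 54)
W(C) = -5 - C² - 4*C (W(C) = -5 - ((C² + 3*C) + C) = -5 - (C² + 4*C) = -5 + (-C² - 4*C) = -5 - C² - 4*C)
h(Y) = -270 + 54*Y (h(Y) = 54*(-5 + Y) = -270 + 54*Y)
h(W(2)) + 606*(-434) = (-270 + 54*(-5 - 1*2*(4 + 2))) + 606*(-434) = (-270 + 54*(-5 - 1*2*6)) - 263004 = (-270 + 54*(-5 - 12)) - 263004 = (-270 + 54*(-17)) - 263004 = (-270 - 918) - 263004 = -1188 - 263004 = -264192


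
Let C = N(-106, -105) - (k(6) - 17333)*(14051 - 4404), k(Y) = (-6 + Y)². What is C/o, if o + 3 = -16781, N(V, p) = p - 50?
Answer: -10450706/1049 ≈ -9962.5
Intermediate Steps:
N(V, p) = -50 + p
o = -16784 (o = -3 - 16781 = -16784)
C = 167211296 (C = (-50 - 105) - ((-6 + 6)² - 17333)*(14051 - 4404) = -155 - (0² - 17333)*9647 = -155 - (0 - 17333)*9647 = -155 - (-17333)*9647 = -155 - 1*(-167211451) = -155 + 167211451 = 167211296)
C/o = 167211296/(-16784) = 167211296*(-1/16784) = -10450706/1049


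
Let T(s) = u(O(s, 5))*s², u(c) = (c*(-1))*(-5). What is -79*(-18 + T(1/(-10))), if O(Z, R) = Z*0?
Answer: 1422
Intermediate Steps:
O(Z, R) = 0
u(c) = 5*c (u(c) = -c*(-5) = 5*c)
T(s) = 0 (T(s) = (5*0)*s² = 0*s² = 0)
-79*(-18 + T(1/(-10))) = -79*(-18 + 0) = -79*(-18) = 1422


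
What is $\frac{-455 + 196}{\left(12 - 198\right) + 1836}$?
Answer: $- \frac{259}{1650} \approx -0.15697$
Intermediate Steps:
$\frac{-455 + 196}{\left(12 - 198\right) + 1836} = - \frac{259}{\left(12 - 198\right) + 1836} = - \frac{259}{-186 + 1836} = - \frac{259}{1650}$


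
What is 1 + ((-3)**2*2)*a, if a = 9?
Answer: 163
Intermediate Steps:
1 + ((-3)**2*2)*a = 1 + ((-3)**2*2)*9 = 1 + (9*2)*9 = 1 + 18*9 = 1 + 162 = 163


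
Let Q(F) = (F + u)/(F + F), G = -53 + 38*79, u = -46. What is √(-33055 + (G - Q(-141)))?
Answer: I*√2394202278/282 ≈ 173.51*I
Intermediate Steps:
G = 2949 (G = -53 + 3002 = 2949)
Q(F) = (-46 + F)/(2*F) (Q(F) = (F - 46)/(F + F) = (-46 + F)/((2*F)) = (-46 + F)*(1/(2*F)) = (-46 + F)/(2*F))
√(-33055 + (G - Q(-141))) = √(-33055 + (2949 - (-46 - 141)/(2*(-141)))) = √(-33055 + (2949 - (-1)*(-187)/(2*141))) = √(-33055 + (2949 - 1*187/282)) = √(-33055 + (2949 - 187/282)) = √(-33055 + 831431/282) = √(-8490079/282) = I*√2394202278/282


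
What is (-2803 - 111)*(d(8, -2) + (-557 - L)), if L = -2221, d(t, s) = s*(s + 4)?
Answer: -4837240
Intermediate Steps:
d(t, s) = s*(4 + s)
(-2803 - 111)*(d(8, -2) + (-557 - L)) = (-2803 - 111)*(-2*(4 - 2) + (-557 - 1*(-2221))) = -2914*(-2*2 + (-557 + 2221)) = -2914*(-4 + 1664) = -2914*1660 = -4837240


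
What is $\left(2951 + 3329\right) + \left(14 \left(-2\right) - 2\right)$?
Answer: $6250$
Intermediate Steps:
$\left(2951 + 3329\right) + \left(14 \left(-2\right) - 2\right) = 6280 - 30 = 6250$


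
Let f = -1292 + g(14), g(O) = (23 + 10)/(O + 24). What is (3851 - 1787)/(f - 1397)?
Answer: -78432/102149 ≈ -0.76782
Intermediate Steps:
g(O) = 33/(24 + O)
f = -49063/38 (f = -1292 + 33/(24 + 14) = -1292 + 33/38 = -49063/38 ≈ -1291.1)
(3851 - 1787)/(f - 1397) = (3851 - 1787)/(-49063/38 - 1397) = 2064/(-102149/38) = 2064*(-38/102149) = -78432/102149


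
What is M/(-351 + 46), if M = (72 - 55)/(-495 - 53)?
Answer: 17/167140 ≈ 0.00010171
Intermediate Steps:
M = -17/548 (M = 17/(-548) = 17*(-1/548) = -17/548 ≈ -0.031022)
M/(-351 + 46) = -17/(548*(-351 + 46)) = -17/548/(-305) = -17/548*(-1/305) = 17/167140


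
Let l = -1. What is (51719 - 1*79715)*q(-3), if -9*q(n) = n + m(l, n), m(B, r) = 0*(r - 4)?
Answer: -9332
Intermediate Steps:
m(B, r) = 0 (m(B, r) = 0*(-4 + r) = 0)
q(n) = -n/9 (q(n) = -(n + 0)/9 = -n/9)
(51719 - 1*79715)*q(-3) = (51719 - 1*79715)*(-⅑*(-3)) = (51719 - 79715)*(⅓) = -27996*⅓ = -9332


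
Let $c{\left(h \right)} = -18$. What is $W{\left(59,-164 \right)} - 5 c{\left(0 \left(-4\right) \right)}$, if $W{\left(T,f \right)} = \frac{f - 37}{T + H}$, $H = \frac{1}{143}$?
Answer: $\frac{730677}{8438} \approx 86.594$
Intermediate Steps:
$H = \frac{1}{143} \approx 0.006993$
$W{\left(T,f \right)} = \frac{-37 + f}{\frac{1}{143} + T}$ ($W{\left(T,f \right)} = \frac{f - 37}{T + \frac{1}{143}} = \frac{-37 + f}{\frac{1}{143} + T}$)
$W{\left(59,-164 \right)} - 5 c{\left(0 \left(-4\right) \right)} = \frac{143 \left(-37 - 164\right)}{1 + 143 \cdot 59} - 5 \left(-18\right) = 143 \frac{1}{1 + 8437} \left(-201\right) - -90 = 143 \cdot \frac{1}{8438} \left(-201\right) + 90 = - \frac{28743}{8438} + 90 = \frac{730677}{8438}$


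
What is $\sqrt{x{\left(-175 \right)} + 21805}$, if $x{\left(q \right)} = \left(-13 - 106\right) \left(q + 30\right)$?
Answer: $6 \sqrt{1085} \approx 197.64$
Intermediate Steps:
$x{\left(q \right)} = -3570 - 119 q$ ($x{\left(q \right)} = - 119 \left(30 + q\right) = -3570 - 119 q$)
$\sqrt{x{\left(-175 \right)} + 21805} = \sqrt{\left(-3570 - -20825\right) + 21805} = \sqrt{\left(-3570 + 20825\right) + 21805} = \sqrt{17255 + 21805} = \sqrt{39060} = 6 \sqrt{1085}$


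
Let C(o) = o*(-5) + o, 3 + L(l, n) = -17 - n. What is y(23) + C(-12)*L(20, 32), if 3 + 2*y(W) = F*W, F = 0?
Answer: -4995/2 ≈ -2497.5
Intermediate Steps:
L(l, n) = -20 - n (L(l, n) = -3 + (-17 - n) = -20 - n)
y(W) = -3/2 (y(W) = -3/2 + (0*W)/2 = -3/2 + (1/2)*0 = -3/2 + 0 = -3/2)
C(o) = -4*o (C(o) = -5*o + o = -4*o)
y(23) + C(-12)*L(20, 32) = -3/2 + (-4*(-12))*(-20 - 1*32) = -3/2 + 48*(-20 - 32) = -3/2 + 48*(-52) = -3/2 - 2496 = -4995/2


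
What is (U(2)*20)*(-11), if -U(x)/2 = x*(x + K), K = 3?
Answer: 4400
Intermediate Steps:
U(x) = -2*x*(3 + x) (U(x) = -2*x*(x + 3) = -2*x*(3 + x))
(U(2)*20)*(-11) = (-2*2*(3 + 2)*20)*(-11) = (-2*2*5*20)*(-11) = -20*20*(-11) = -400*(-11) = 4400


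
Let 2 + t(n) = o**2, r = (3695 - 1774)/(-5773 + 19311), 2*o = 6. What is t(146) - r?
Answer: 92845/13538 ≈ 6.8581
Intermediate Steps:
o = 3 (o = (1/2)*6 = 3)
r = 1921/13538 ≈ 0.14190
t(n) = 7 (t(n) = -2 + 3**2 = -2 + 9 = 7)
t(146) - r = 7 - 1*1921/13538 = 7 - 1921/13538 = 92845/13538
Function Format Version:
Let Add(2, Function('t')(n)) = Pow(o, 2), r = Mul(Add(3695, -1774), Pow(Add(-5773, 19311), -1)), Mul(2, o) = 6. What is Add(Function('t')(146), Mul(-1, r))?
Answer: Rational(92845, 13538) ≈ 6.8581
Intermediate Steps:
o = 3 (o = Mul(Rational(1, 2), 6) = 3)
r = Rational(1921, 13538) (r = Mul(1921, Pow(13538, -1)) = Mul(1921, Rational(1, 13538)) = Rational(1921, 13538) ≈ 0.14190)
Function('t')(n) = 7 (Function('t')(n) = Add(-2, Pow(3, 2)) = Add(-2, 9) = 7)
Add(Function('t')(146), Mul(-1, r)) = Add(7, Mul(-1, Rational(1921, 13538))) = Add(7, Rational(-1921, 13538)) = Rational(92845, 13538)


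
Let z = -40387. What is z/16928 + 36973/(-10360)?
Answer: -130536033/21921760 ≈ -5.9546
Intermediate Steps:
z/16928 + 36973/(-10360) = -40387/16928 + 36973/(-10360) = -40387*1/16928 + 36973*(-1/10360) = -40387/16928 - 36973/10360 = -130536033/21921760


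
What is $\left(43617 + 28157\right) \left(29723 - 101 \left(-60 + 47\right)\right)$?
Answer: $2227577864$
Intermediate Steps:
$\left(43617 + 28157\right) \left(29723 - 101 \left(-60 + 47\right)\right) = 71774 \left(29723 - -1313\right) = 71774 \left(29723 + 1313\right) = 71774 \cdot 31036 = 2227577864$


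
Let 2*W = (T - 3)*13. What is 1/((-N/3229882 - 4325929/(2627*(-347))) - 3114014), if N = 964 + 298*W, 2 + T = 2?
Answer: -79574602834/247796049521986343 ≈ -3.2113e-7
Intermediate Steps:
T = 0 (T = -2 + 2 = 0)
W = -39/2 (W = ((0 - 3)*13)/2 = (-3*13)/2 = (1/2)*(-39) = -39/2 ≈ -19.500)
N = -4847 (N = 964 + 298*(-39/2) = 964 - 5811 = -4847)
1/((-N/3229882 - 4325929/(2627*(-347))) - 3114014) = 1/((-1*(-4847)/3229882 - 4325929/(2627*(-347))) - 3114014) = 1/((4847*(1/3229882) - 4325929/(-911569)) - 3114014) = 1/((4847/3229882 - 4325929*(-1/911569)) - 3114014) = 1/((4847/3229882 + 116917/24637) - 3114014) = 1/(377747529333/79574602834 - 3114014) = 1/(-247796049521986343/79574602834) = -79574602834/247796049521986343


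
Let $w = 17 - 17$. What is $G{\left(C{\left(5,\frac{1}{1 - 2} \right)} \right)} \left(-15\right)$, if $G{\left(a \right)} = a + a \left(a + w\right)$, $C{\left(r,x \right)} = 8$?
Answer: $-1080$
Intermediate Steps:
$w = 0$ ($w = 17 - 17 = 0$)
$G{\left(a \right)} = a + a^{2}$ ($G{\left(a \right)} = a + a \left(a + 0\right) = a + a a = a + a^{2}$)
$G{\left(C{\left(5,\frac{1}{1 - 2} \right)} \right)} \left(-15\right) = 8 \left(1 + 8\right) \left(-15\right) = 8 \cdot 9 \left(-15\right) = 72 \left(-15\right) = -1080$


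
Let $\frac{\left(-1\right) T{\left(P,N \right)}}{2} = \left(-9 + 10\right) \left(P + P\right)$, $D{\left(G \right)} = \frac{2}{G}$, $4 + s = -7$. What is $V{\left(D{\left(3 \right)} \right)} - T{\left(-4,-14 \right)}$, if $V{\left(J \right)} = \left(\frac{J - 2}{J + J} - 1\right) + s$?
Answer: $-29$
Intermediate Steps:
$s = -11$ ($s = -4 - 7 = -11$)
$T{\left(P,N \right)} = - 4 P$ ($T{\left(P,N \right)} = - 2 \left(-9 + 10\right) \left(P + P\right) = - 2 \cdot 1 \cdot 2 P = - 2 \cdot 2 P = - 4 P$)
$V{\left(J \right)} = -12 + \frac{-2 + J}{2 J}$ ($V{\left(J \right)} = \left(\frac{J - 2}{J + J} - 1\right) - 11 = \left(\frac{-2 + J}{2 J} - 1\right) - 11 = \left(-1 + \frac{-2 + J}{2 J}\right) - 11 = -12 + \frac{-2 + J}{2 J}$)
$V{\left(D{\left(3 \right)} \right)} - T{\left(-4,-14 \right)} = \left(- \frac{23}{2} - \frac{1}{2 \cdot \frac{1}{3}}\right) - \left(-4\right) \left(-4\right) = \left(- \frac{23}{2} - \frac{1}{2 \cdot \frac{1}{3}}\right) - 16 = \left(- \frac{23}{2} - \frac{1}{\frac{2}{3}}\right) - 16 = \left(- \frac{23}{2} - \frac{3}{2}\right) - 16 = -13 - 16 = -29$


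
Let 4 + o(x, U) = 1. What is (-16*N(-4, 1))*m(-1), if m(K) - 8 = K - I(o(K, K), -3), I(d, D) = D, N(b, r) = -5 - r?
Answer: 960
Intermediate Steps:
o(x, U) = -3 (o(x, U) = -4 + 1 = -3)
m(K) = 11 + K (m(K) = 8 + (K - 1*(-3)) = 8 + (K + 3) = 8 + (3 + K) = 11 + K)
(-16*N(-4, 1))*m(-1) = (-16*(-5 - 1*1))*(11 - 1) = -16*(-5 - 1)*10 = -16*(-6)*10 = 96*10 = 960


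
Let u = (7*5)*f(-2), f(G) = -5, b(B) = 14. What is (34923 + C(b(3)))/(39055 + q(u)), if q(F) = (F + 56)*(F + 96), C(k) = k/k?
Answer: 8731/12114 ≈ 0.72074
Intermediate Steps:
C(k) = 1
u = -175 (u = (7*5)*(-5) = 35*(-5) = -175)
q(F) = (56 + F)*(96 + F)
(34923 + C(b(3)))/(39055 + q(u)) = (34923 + 1)/(39055 + (5376 + (-175)**2 + 152*(-175))) = 34924/(39055 + (5376 + 30625 - 26600)) = 34924/(39055 + 9401) = 34924/48456 = 34924*(1/48456) = 8731/12114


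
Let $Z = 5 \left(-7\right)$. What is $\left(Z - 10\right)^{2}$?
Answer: $2025$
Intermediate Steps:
$Z = -35$
$\left(Z - 10\right)^{2} = \left(-35 - 10\right)^{2} = \left(-45\right)^{2} = 2025$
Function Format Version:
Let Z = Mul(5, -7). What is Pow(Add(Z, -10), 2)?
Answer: 2025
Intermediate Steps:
Z = -35
Pow(Add(Z, -10), 2) = Pow(Add(-35, -10), 2) = Pow(-45, 2) = 2025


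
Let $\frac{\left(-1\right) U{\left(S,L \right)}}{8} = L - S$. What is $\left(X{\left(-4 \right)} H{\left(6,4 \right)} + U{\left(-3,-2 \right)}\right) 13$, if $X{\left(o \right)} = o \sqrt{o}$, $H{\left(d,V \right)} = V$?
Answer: $-104 - 416 i \approx -104.0 - 416.0 i$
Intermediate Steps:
$U{\left(S,L \right)} = - 8 L + 8 S$ ($U{\left(S,L \right)} = - 8 \left(L - S\right) = - 8 L + 8 S$)
$X{\left(o \right)} = o^{\frac{3}{2}}$
$\left(X{\left(-4 \right)} H{\left(6,4 \right)} + U{\left(-3,-2 \right)}\right) 13 = \left(\left(-4\right)^{\frac{3}{2}} \cdot 4 + \left(\left(-8\right) \left(-2\right) + 8 \left(-3\right)\right)\right) 13 = \left(- 8 i 4 + \left(16 - 24\right)\right) 13 = \left(- 32 i - 8\right) 13 = \left(-8 - 32 i\right) 13 = -104 - 416 i$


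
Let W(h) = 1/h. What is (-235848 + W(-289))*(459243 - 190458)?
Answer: -18320405221305/289 ≈ -6.3392e+10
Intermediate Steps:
(-235848 + W(-289))*(459243 - 190458) = (-235848 + 1/(-289))*(459243 - 190458) = (-235848 - 1/289)*268785 = -68160073/289*268785 = -18320405221305/289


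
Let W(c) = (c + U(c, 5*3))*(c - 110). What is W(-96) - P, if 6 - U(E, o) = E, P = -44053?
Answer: 42817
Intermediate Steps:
U(E, o) = 6 - E
W(c) = -660 + 6*c (W(c) = (c + (6 - c))*(c - 110) = 6*(-110 + c) = -660 + 6*c)
W(-96) - P = (-660 + 6*(-96)) - 1*(-44053) = (-660 - 576) + 44053 = -1236 + 44053 = 42817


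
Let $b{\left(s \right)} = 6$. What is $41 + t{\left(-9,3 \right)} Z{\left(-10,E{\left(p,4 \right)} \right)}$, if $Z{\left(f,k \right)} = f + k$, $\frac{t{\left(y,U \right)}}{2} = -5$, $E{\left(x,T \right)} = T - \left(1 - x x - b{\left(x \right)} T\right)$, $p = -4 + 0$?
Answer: $-289$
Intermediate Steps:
$p = -4$
$E{\left(x,T \right)} = -1 + x^{2} + 7 T$ ($E{\left(x,T \right)} = T - \left(1 - 6 T - x x\right) = T - \left(1 - x^{2} - 6 T\right) = T + \left(-1 + x^{2} + 6 T\right) = -1 + x^{2} + 7 T$)
$t{\left(y,U \right)} = -10$ ($t{\left(y,U \right)} = 2 \left(-5\right) = -10$)
$41 + t{\left(-9,3 \right)} Z{\left(-10,E{\left(p,4 \right)} \right)} = 41 - 10 \left(-10 + \left(-1 + \left(-4\right)^{2} + 7 \cdot 4\right)\right) = 41 - 10 \left(-10 + \left(-1 + 16 + 28\right)\right) = 41 - 10 \left(-10 + 43\right) = 41 - 330 = -289$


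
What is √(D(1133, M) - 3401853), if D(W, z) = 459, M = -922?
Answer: I*√3401394 ≈ 1844.3*I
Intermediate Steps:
√(D(1133, M) - 3401853) = √(459 - 3401853) = √(-3401394) = I*√3401394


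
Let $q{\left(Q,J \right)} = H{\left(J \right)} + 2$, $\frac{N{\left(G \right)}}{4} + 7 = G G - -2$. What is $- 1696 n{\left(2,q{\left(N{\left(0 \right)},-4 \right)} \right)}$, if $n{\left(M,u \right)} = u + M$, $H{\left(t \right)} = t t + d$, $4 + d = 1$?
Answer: $-28832$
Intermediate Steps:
$d = -3$ ($d = -4 + 1 = -3$)
$H{\left(t \right)} = -3 + t^{2}$ ($H{\left(t \right)} = t t - 3 = t^{2} - 3 = -3 + t^{2}$)
$N{\left(G \right)} = -20 + 4 G^{2}$ ($N{\left(G \right)} = -28 + 4 \left(G G - -2\right) = -28 + 4 \left(G^{2} + 2\right) = -28 + 4 \left(2 + G^{2}\right) = -28 + \left(8 + 4 G^{2}\right) = -20 + 4 G^{2}$)
$q{\left(Q,J \right)} = -1 + J^{2}$ ($q{\left(Q,J \right)} = \left(-3 + J^{2}\right) + 2 = -1 + J^{2}$)
$n{\left(M,u \right)} = M + u$
$- 1696 n{\left(2,q{\left(N{\left(0 \right)},-4 \right)} \right)} = - 1696 \left(2 - \left(1 - \left(-4\right)^{2}\right)\right) = - 1696 \left(2 + \left(-1 + 16\right)\right) = - 1696 \left(2 + 15\right) = \left(-1696\right) 17 = -28832$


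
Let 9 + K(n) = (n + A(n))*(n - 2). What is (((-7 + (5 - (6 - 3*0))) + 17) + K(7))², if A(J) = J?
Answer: 4900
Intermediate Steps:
K(n) = -9 + 2*n*(-2 + n) (K(n) = -9 + (n + n)*(n - 2) = -9 + (2*n)*(-2 + n) = -9 + 2*n*(-2 + n))
(((-7 + (5 - (6 - 3*0))) + 17) + K(7))² = (((-7 + (5 - (6 - 3*0))) + 17) + (-9 - 4*7 + 2*7²))² = (((-7 + (5 - (6 + 0))) + 17) + (-9 - 28 + 2*49))² = (((-7 + (5 - 1*6)) + 17) + (-9 - 28 + 98))² = (((-7 + (5 - 6)) + 17) + 61)² = (((-7 - 1) + 17) + 61)² = ((-8 + 17) + 61)² = (9 + 61)² = 70² = 4900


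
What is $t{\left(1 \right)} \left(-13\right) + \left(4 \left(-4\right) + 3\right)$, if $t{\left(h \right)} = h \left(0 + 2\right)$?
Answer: $-39$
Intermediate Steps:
$t{\left(h \right)} = 2 h$ ($t{\left(h \right)} = h 2 = 2 h$)
$t{\left(1 \right)} \left(-13\right) + \left(4 \left(-4\right) + 3\right) = 2 \cdot 1 \left(-13\right) + \left(4 \left(-4\right) + 3\right) = 2 \left(-13\right) + \left(-16 + 3\right) = -26 - 13 = -39$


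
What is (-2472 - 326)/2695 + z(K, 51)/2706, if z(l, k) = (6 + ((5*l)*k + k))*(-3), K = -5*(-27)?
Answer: -394433/10045 ≈ -39.267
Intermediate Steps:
K = 135
z(l, k) = -18 - 3*k - 15*k*l (z(l, k) = (6 + (5*k*l + k))*(-3) = (6 + (k + 5*k*l))*(-3) = (6 + k + 5*k*l)*(-3) = -18 - 3*k - 15*k*l)
(-2472 - 326)/2695 + z(K, 51)/2706 = (-2472 - 326)/2695 + (-18 - 3*51 - 15*51*135)/2706 = -2798*1/2695 + (-18 - 153 - 103275)*(1/2706) = -2798/2695 - 103446*1/2706 = -2798/2695 - 17241/451 = -394433/10045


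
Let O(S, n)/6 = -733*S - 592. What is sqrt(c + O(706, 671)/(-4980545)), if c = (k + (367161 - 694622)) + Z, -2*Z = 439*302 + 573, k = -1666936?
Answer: I*sqrt(8179858382377840402)/1992218 ≈ 1435.6*I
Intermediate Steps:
Z = -133151/2 (Z = -(439*302 + 573)/2 = -(132578 + 573)/2 = -1/2*133151 = -133151/2 ≈ -66576.)
O(S, n) = -3552 - 4398*S (O(S, n) = 6*(-733*S - 592) = 6*(-592 - 733*S) = -3552 - 4398*S)
c = -4121945/2 (c = (-1666936 + (367161 - 694622)) - 133151/2 = (-1666936 - 327461) - 133151/2 = -1994397 - 133151/2 = -4121945/2 ≈ -2.0610e+6)
sqrt(c + O(706, 671)/(-4980545)) = sqrt(-4121945/2 + (-3552 - 4398*706)/(-4980545)) = sqrt(-4121945/2 + (-3552 - 3104988)*(-1/4980545)) = sqrt(-4121945/2 - 3108540*(-1/4980545)) = sqrt(-4121945/2 + 621708/996109) = sqrt(-4105905268589/1992218) = I*sqrt(8179858382377840402)/1992218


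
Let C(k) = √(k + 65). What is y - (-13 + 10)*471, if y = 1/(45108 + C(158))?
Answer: 2875075571241/2034731441 - √223/2034731441 ≈ 1413.0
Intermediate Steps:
C(k) = √(65 + k)
y = 1/(45108 + √223) (y = 1/(45108 + √(65 + 158)) = 1/(45108 + √223) ≈ 2.2162e-5)
y - (-13 + 10)*471 = (45108/2034731441 - √223/2034731441) - (-13 + 10)*471 = (45108/2034731441 - √223/2034731441) - (-3)*471 = (45108/2034731441 - √223/2034731441) - 1*(-1413) = (45108/2034731441 - √223/2034731441) + 1413 = 2875075571241/2034731441 - √223/2034731441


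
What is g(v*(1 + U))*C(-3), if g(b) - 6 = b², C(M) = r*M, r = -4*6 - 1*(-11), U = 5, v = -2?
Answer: 5850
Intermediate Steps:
r = -13 (r = -24 + 11 = -13)
C(M) = -13*M
g(b) = 6 + b²
g(v*(1 + U))*C(-3) = (6 + (-2*(1 + 5))²)*(-13*(-3)) = (6 + (-2*6)²)*39 = (6 + (-12)²)*39 = (6 + 144)*39 = 150*39 = 5850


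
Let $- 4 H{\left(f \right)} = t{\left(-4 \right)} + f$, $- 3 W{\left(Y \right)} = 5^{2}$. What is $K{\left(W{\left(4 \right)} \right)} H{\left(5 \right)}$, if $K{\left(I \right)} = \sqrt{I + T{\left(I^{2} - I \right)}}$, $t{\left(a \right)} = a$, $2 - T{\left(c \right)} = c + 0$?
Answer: $- \frac{i \sqrt{757}}{12} \approx - 2.2928 i$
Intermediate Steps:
$T{\left(c \right)} = 2 - c$ ($T{\left(c \right)} = 2 - \left(c + 0\right) = 2 - c$)
$W{\left(Y \right)} = - \frac{25}{3}$ ($W{\left(Y \right)} = - \frac{5^{2}}{3} = \left(- \frac{1}{3}\right) 25 = - \frac{25}{3}$)
$H{\left(f \right)} = 1 - \frac{f}{4}$ ($H{\left(f \right)} = - \frac{-4 + f}{4} = 1 - \frac{f}{4}$)
$K{\left(I \right)} = \sqrt{2 - I^{2} + 2 I}$ ($K{\left(I \right)} = \sqrt{I - \left(-2 + I^{2} - I\right)} = \sqrt{I + \left(2 + I - I^{2}\right)} = \sqrt{2 - I^{2} + 2 I}$)
$K{\left(W{\left(4 \right)} \right)} H{\left(5 \right)} = \sqrt{2 - \frac{25}{3} - - \frac{25 \left(-1 - \frac{25}{3}\right)}{3}} \left(1 - \frac{5}{4}\right) = \sqrt{2 - \frac{25}{3} - \left(- \frac{25}{3}\right) \left(- \frac{28}{3}\right)} \left(1 - \frac{5}{4}\right) = \sqrt{2 - \frac{25}{3} - \frac{700}{9}} \left(- \frac{1}{4}\right) = \sqrt{- \frac{757}{9}} \left(- \frac{1}{4}\right) = \frac{i \sqrt{757}}{3} \left(- \frac{1}{4}\right) = - \frac{i \sqrt{757}}{12}$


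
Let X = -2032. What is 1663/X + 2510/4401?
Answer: -2218543/8942832 ≈ -0.24808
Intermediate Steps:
1663/X + 2510/4401 = 1663/(-2032) + 2510/4401 = 1663*(-1/2032) + 2510*(1/4401) = -1663/2032 + 2510/4401 = -2218543/8942832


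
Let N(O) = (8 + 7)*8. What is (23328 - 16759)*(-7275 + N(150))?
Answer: -47001195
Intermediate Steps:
N(O) = 120 (N(O) = 15*8 = 120)
(23328 - 16759)*(-7275 + N(150)) = (23328 - 16759)*(-7275 + 120) = 6569*(-7155) = -47001195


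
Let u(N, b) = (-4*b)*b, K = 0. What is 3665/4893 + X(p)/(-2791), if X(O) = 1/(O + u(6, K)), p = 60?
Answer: 204578669/273127260 ≈ 0.74902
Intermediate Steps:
u(N, b) = -4*b²
X(O) = 1/O (X(O) = 1/(O - 4*0²) = 1/(O - 4*0) = 1/(O + 0) = 1/O)
3665/4893 + X(p)/(-2791) = 3665/4893 + 1/(60*(-2791)) = 3665*(1/4893) + (1/60)*(-1/2791) = 3665/4893 - 1/167460 = 204578669/273127260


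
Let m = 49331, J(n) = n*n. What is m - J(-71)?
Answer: 44290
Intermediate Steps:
J(n) = n**2
m - J(-71) = 49331 - 1*(-71)**2 = 49331 - 1*5041 = 49331 - 5041 = 44290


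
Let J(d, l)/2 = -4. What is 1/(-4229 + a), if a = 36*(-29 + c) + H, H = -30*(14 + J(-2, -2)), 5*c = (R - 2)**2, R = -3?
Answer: -1/5273 ≈ -0.00018965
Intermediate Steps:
c = 5 (c = (-3 - 2)**2/5 = (1/5)*(-5)**2 = (1/5)*25 = 5)
J(d, l) = -8 (J(d, l) = 2*(-4) = -8)
H = -180 (H = -30*(14 - 8) = -30*6 = -180)
a = -1044 (a = 36*(-29 + 5) - 180 = 36*(-24) - 180 = -864 - 180 = -1044)
1/(-4229 + a) = 1/(-4229 - 1044) = 1/(-5273) = -1/5273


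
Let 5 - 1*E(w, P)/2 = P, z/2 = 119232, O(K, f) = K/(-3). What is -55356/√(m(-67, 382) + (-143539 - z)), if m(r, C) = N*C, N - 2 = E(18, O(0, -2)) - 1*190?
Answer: 55356*I*√3719/40909 ≈ 82.52*I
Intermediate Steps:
O(K, f) = -K/3 (O(K, f) = K*(-⅓) = -K/3)
z = 238464 (z = 2*119232 = 238464)
E(w, P) = 10 - 2*P
N = -178 (N = 2 + ((10 - (-2)*0/3) - 1*190) = 2 + ((10 - 2*0) - 190) = 2 + ((10 + 0) - 190) = 2 + (10 - 190) = 2 - 180 = -178)
m(r, C) = -178*C
-55356/√(m(-67, 382) + (-143539 - z)) = -55356/√(-178*382 + (-143539 - 1*238464)) = -55356/√(-67996 + (-143539 - 238464)) = -55356/√(-67996 - 382003) = -55356*(-I*√3719/40909) = -(-55356)*I*√3719/40909 = 55356*I*√3719/40909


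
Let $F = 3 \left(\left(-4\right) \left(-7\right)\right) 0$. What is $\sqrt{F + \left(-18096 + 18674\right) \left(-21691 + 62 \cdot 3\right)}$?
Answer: $17 i \sqrt{43010} \approx 3525.6 i$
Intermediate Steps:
$F = 0$ ($F = 3 \cdot 28 \cdot 0 = 84 \cdot 0 = 0$)
$\sqrt{F + \left(-18096 + 18674\right) \left(-21691 + 62 \cdot 3\right)} = \sqrt{0 + \left(-18096 + 18674\right) \left(-21691 + 62 \cdot 3\right)} = \sqrt{0 + 578 \left(-21691 + 186\right)} = \sqrt{0 + 578 \left(-21505\right)} = \sqrt{0 - 12429890} = \sqrt{-12429890} = 17 i \sqrt{43010}$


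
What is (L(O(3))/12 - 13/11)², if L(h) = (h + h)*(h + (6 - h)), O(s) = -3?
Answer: 2116/121 ≈ 17.488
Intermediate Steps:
L(h) = 12*h (L(h) = (2*h)*6 = 12*h)
(L(O(3))/12 - 13/11)² = ((12*(-3))/12 - 13/11)² = (-36*1/12 - 13*1/11)² = (-3 - 13/11)² = (-46/11)² = 2116/121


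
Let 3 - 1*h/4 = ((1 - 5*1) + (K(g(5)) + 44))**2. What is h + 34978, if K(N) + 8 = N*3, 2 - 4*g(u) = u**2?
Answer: 136479/4 ≈ 34120.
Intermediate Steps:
g(u) = 1/2 - u**2/4
K(N) = -8 + 3*N (K(N) = -8 + N*3 = -8 + 3*N)
h = -3433/4 (h = 12 - 4*((1 - 5*1) + ((-8 + 3*(1/2 - 1/4*5**2)) + 44))**2 = 12 - 4*((1 - 5) + ((-8 + 3*(1/2 - 1/4*25)) + 44))**2 = 12 - 4*(-4 + ((-8 + 3*(1/2 - 25/4)) + 44))**2 = 12 - 4*(-4 + ((-8 + 3*(-23/4)) + 44))**2 = 12 - 4*(-4 + ((-8 - 69/4) + 44))**2 = 12 - 4*(-4 + (-101/4 + 44))**2 = 12 - 4*(-4 + 75/4)**2 = 12 - 4*(59/4)**2 = 12 - 4*3481/16 = 12 - 3481/4 = -3433/4 ≈ -858.25)
h + 34978 = -3433/4 + 34978 = 136479/4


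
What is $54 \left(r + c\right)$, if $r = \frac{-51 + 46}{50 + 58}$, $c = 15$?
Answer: $\frac{1615}{2} \approx 807.5$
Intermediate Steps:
$r = - \frac{5}{108} \approx -0.046296$
$54 \left(r + c\right) = 54 \left(- \frac{5}{108} + 15\right) = 54 \cdot \frac{1615}{108} = \frac{1615}{2}$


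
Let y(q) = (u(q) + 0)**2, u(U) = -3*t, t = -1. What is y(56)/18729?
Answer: 1/2081 ≈ 0.00048054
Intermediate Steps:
u(U) = 3 (u(U) = -3*(-1) = 3)
y(q) = 9 (y(q) = (3 + 0)**2 = 3**2 = 9)
y(56)/18729 = 9/18729 = 9*(1/18729) = 1/2081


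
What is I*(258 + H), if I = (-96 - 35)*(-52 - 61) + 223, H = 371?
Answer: 9451354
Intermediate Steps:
I = 15026 (I = -131*(-113) + 223 = 14803 + 223 = 15026)
I*(258 + H) = 15026*(258 + 371) = 15026*629 = 9451354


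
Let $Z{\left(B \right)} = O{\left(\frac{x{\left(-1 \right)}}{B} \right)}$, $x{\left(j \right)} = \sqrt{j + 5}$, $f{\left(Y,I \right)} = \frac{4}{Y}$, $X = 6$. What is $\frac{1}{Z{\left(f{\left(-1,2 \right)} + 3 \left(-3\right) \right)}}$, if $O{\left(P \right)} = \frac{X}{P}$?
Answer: $- \frac{1}{39} \approx -0.025641$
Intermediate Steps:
$x{\left(j \right)} = \sqrt{5 + j}$
$O{\left(P \right)} = \frac{6}{P}$
$Z{\left(B \right)} = 3 B$ ($Z{\left(B \right)} = \frac{6}{\sqrt{5 - 1} \frac{1}{B}} = \frac{6}{\sqrt{4} \frac{1}{B}} = \frac{6}{2 \frac{1}{B}} = 6 \frac{B}{2} = 3 B$)
$\frac{1}{Z{\left(f{\left(-1,2 \right)} + 3 \left(-3\right) \right)}} = \frac{1}{3 \left(\frac{4}{-1} + 3 \left(-3\right)\right)} = \frac{1}{3 \left(4 \left(-1\right) - 9\right)} = \frac{1}{3 \left(-4 - 9\right)} = \frac{1}{3 \left(-13\right)} = \frac{1}{-39} = - \frac{1}{39}$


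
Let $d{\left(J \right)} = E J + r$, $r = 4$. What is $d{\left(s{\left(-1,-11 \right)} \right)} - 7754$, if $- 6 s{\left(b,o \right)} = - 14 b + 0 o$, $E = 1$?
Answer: $- \frac{23257}{3} \approx -7752.3$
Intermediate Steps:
$s{\left(b,o \right)} = \frac{7 b}{3}$ ($s{\left(b,o \right)} = - \frac{- 14 b + 0 o}{6} = - \frac{- 14 b + 0}{6} = - \frac{\left(-14\right) b}{6} = \frac{7 b}{3}$)
$d{\left(J \right)} = 4 + J$ ($d{\left(J \right)} = 1 J + 4 = J + 4 = 4 + J$)
$d{\left(s{\left(-1,-11 \right)} \right)} - 7754 = \left(4 + \frac{7}{3} \left(-1\right)\right) - 7754 = \left(4 - \frac{7}{3}\right) - 7754 = \frac{5}{3} - 7754 = - \frac{23257}{3}$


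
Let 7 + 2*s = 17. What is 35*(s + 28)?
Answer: 1155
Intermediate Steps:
s = 5 (s = -7/2 + (½)*17 = -7/2 + 17/2 = 5)
35*(s + 28) = 35*(5 + 28) = 35*33 = 1155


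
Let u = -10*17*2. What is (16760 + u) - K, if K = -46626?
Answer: 63046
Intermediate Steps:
u = -340 (u = -170*2 = -340)
(16760 + u) - K = (16760 - 340) - 1*(-46626) = 16420 + 46626 = 63046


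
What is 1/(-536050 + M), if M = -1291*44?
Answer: -1/592854 ≈ -1.6868e-6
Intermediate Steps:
M = -56804
1/(-536050 + M) = 1/(-536050 - 56804) = 1/(-592854) = -1/592854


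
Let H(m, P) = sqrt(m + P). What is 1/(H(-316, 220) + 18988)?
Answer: 4747/90136060 - I*sqrt(6)/90136060 ≈ 5.2665e-5 - 2.7175e-8*I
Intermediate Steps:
H(m, P) = sqrt(P + m)
1/(H(-316, 220) + 18988) = 1/(sqrt(220 - 316) + 18988) = 1/(sqrt(-96) + 18988) = 1/(4*I*sqrt(6) + 18988) = 1/(18988 + 4*I*sqrt(6))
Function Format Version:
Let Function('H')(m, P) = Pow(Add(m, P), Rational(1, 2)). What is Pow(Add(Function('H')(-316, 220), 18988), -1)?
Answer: Add(Rational(4747, 90136060), Mul(Rational(-1, 90136060), I, Pow(6, Rational(1, 2)))) ≈ Add(5.2665e-5, Mul(-2.7175e-8, I))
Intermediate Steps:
Function('H')(m, P) = Pow(Add(P, m), Rational(1, 2))
Pow(Add(Function('H')(-316, 220), 18988), -1) = Pow(Add(Pow(Add(220, -316), Rational(1, 2)), 18988), -1) = Pow(Add(Pow(-96, Rational(1, 2)), 18988), -1) = Pow(Add(Mul(4, I, Pow(6, Rational(1, 2))), 18988), -1) = Pow(Add(18988, Mul(4, I, Pow(6, Rational(1, 2)))), -1)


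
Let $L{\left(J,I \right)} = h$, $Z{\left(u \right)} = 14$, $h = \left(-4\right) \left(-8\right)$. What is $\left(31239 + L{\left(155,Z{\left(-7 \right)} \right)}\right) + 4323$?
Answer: $35594$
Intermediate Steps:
$h = 32$
$L{\left(J,I \right)} = 32$
$\left(31239 + L{\left(155,Z{\left(-7 \right)} \right)}\right) + 4323 = \left(31239 + 32\right) + 4323 = 31271 + 4323 = 35594$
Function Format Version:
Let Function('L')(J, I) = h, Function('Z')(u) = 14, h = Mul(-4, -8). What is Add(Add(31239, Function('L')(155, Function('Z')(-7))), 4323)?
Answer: 35594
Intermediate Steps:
h = 32
Function('L')(J, I) = 32
Add(Add(31239, Function('L')(155, Function('Z')(-7))), 4323) = Add(Add(31239, 32), 4323) = Add(31271, 4323) = 35594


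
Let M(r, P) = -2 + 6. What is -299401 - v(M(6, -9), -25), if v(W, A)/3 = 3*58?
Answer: -299923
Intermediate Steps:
M(r, P) = 4
v(W, A) = 522 (v(W, A) = 3*(3*58) = 3*174 = 522)
-299401 - v(M(6, -9), -25) = -299401 - 1*522 = -299401 - 522 = -299923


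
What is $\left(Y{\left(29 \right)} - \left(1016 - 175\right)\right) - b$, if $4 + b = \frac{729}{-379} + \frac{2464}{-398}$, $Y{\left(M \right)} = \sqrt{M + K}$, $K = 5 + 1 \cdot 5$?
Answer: $- \frac{62515378}{75421} + \sqrt{39} \approx -822.64$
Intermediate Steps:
$K = 10$ ($K = 5 + 5 = 10$)
$Y{\left(M \right)} = \sqrt{10 + M}$ ($Y{\left(M \right)} = \sqrt{M + 10} = \sqrt{10 + M}$)
$b = - \frac{913683}{75421}$ ($b = -4 + \left(\frac{729}{-379} + \frac{2464}{-398}\right) = -4 + \left(729 \left(- \frac{1}{379}\right) + 2464 \left(- \frac{1}{398}\right)\right) = -4 - \frac{611999}{75421} = - \frac{913683}{75421} \approx -12.114$)
$\left(Y{\left(29 \right)} - \left(1016 - 175\right)\right) - b = \left(\sqrt{10 + 29} - \left(1016 - 175\right)\right) - - \frac{913683}{75421} = \left(\sqrt{39} - 841\right) + \frac{913683}{75421} = \left(-841 + \sqrt{39}\right) + \frac{913683}{75421} = - \frac{62515378}{75421} + \sqrt{39}$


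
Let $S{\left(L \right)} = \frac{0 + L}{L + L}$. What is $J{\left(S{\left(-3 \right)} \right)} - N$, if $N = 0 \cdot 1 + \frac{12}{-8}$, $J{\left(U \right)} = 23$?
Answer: $\frac{49}{2} \approx 24.5$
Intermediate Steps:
$S{\left(L \right)} = \frac{1}{2}$ ($S{\left(L \right)} = \frac{L}{2 L} = L \frac{1}{2 L} = \frac{1}{2}$)
$N = - \frac{3}{2}$ ($N = 0 + 12 \left(- \frac{1}{8}\right) = 0 - \frac{3}{2} = - \frac{3}{2} \approx -1.5$)
$J{\left(S{\left(-3 \right)} \right)} - N = 23 - - \frac{3}{2} = 23 + \frac{3}{2} = \frac{49}{2}$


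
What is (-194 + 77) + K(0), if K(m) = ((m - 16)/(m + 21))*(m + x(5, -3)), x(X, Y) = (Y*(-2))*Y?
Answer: -723/7 ≈ -103.29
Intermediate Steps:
x(X, Y) = -2*Y² (x(X, Y) = (-2*Y)*Y = -2*Y²)
K(m) = (-18 + m)*(-16 + m)/(21 + m) (K(m) = ((m - 16)/(m + 21))*(m - 2*(-3)²) = ((-16 + m)/(21 + m))*(m - 2*9) = ((-16 + m)/(21 + m))*(m - 18) = ((-16 + m)/(21 + m))*(-18 + m) = (-18 + m)*(-16 + m)/(21 + m))
(-194 + 77) + K(0) = (-194 + 77) + (288 + 0² - 34*0)/(21 + 0) = -117 + (288 + 0 + 0)/21 = -117 + (1/21)*288 = -117 + 96/7 = -723/7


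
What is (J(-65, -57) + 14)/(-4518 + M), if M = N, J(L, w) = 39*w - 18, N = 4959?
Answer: -2227/441 ≈ -5.0499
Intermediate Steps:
J(L, w) = -18 + 39*w
M = 4959
(J(-65, -57) + 14)/(-4518 + M) = ((-18 + 39*(-57)) + 14)/(-4518 + 4959) = ((-18 - 2223) + 14)/441 = (-2241 + 14)*(1/441) = -2227*1/441 = -2227/441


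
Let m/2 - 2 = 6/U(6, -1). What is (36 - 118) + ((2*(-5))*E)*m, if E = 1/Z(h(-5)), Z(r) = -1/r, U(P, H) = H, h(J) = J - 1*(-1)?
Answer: 238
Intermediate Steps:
h(J) = 1 + J (h(J) = J + 1 = 1 + J)
E = 4 (E = 1/(-1/(1 - 5)) = 1/(-1/(-4)) = 1/(-1*(-¼)) = 1/(¼) = 4)
m = -8 (m = 4 + 2*(6/(-1)) = 4 + 2*(6*(-1)) = 4 + 2*(-6) = 4 - 12 = -8)
(36 - 118) + ((2*(-5))*E)*m = (36 - 118) + ((2*(-5))*4)*(-8) = -82 - 10*4*(-8) = -82 - 40*(-8) = -82 + 320 = 238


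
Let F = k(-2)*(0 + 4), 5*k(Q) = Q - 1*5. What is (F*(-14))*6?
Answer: 2352/5 ≈ 470.40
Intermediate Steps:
k(Q) = -1 + Q/5 (k(Q) = (Q - 1*5)/5 = (Q - 5)/5 = (-5 + Q)/5 = -1 + Q/5)
F = -28/5 (F = (-1 + (1/5)*(-2))*(0 + 4) = (-1 - 2/5)*4 = -7/5*4 = -28/5 ≈ -5.6000)
(F*(-14))*6 = -28/5*(-14)*6 = (392/5)*6 = 2352/5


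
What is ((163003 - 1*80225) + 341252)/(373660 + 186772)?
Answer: 212015/280216 ≈ 0.75661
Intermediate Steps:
((163003 - 1*80225) + 341252)/(373660 + 186772) = ((163003 - 80225) + 341252)/560432 = (82778 + 341252)*(1/560432) = 424030*(1/560432) = 212015/280216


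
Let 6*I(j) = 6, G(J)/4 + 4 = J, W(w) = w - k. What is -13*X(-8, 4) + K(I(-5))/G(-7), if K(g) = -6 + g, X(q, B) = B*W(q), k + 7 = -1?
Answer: 5/44 ≈ 0.11364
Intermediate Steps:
k = -8 (k = -7 - 1 = -8)
W(w) = 8 + w (W(w) = w - 1*(-8) = w + 8 = 8 + w)
G(J) = -16 + 4*J
I(j) = 1 (I(j) = (⅙)*6 = 1)
X(q, B) = B*(8 + q)
-13*X(-8, 4) + K(I(-5))/G(-7) = -52*(8 - 8) + (-6 + 1)/(-16 + 4*(-7)) = -52*0 - 5/(-16 - 28) = -13*0 - 5/(-44) = 0 - 5*(-1/44) = 0 + 5/44 = 5/44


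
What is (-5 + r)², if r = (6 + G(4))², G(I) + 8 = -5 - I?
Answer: 13456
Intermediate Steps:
G(I) = -13 - I (G(I) = -8 + (-5 - I) = -13 - I)
r = 121 (r = (6 + (-13 - 1*4))² = (6 + (-13 - 4))² = (6 - 17)² = (-11)² = 121)
(-5 + r)² = (-5 + 121)² = 116² = 13456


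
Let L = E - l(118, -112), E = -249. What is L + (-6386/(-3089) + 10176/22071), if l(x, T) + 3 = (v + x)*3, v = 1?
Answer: -13646181429/22725773 ≈ -600.47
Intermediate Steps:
l(x, T) = 3*x (l(x, T) = -3 + (1 + x)*3 = -3 + (3 + 3*x) = 3*x)
L = -603 (L = -249 - 3*118 = -249 - 1*354 = -249 - 354 = -603)
L + (-6386/(-3089) + 10176/22071) = -603 + (-6386/(-3089) + 10176/22071) = -603 + (-6386*(-1/3089) + 10176*(1/22071)) = -603 + (6386/3089 + 3392/7357) = -603 + 57459690/22725773 = -13646181429/22725773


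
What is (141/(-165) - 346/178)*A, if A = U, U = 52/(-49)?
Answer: 712296/239855 ≈ 2.9697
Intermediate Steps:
U = -52/49 (U = 52*(-1/49) = -52/49 ≈ -1.0612)
A = -52/49 ≈ -1.0612
(141/(-165) - 346/178)*A = (141/(-165) - 346/178)*(-52/49) = (141*(-1/165) - 346*1/178)*(-52/49) = (-47/55 - 173/89)*(-52/49) = -13698/4895*(-52/49) = 712296/239855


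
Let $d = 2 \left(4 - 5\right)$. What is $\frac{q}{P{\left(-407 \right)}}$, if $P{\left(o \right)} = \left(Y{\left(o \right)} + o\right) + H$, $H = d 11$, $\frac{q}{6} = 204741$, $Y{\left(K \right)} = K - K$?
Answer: $- \frac{409482}{143} \approx -2863.5$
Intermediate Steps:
$Y{\left(K \right)} = 0$
$d = -2$ ($d = 2 \left(-1\right) = -2$)
$q = 1228446$ ($q = 6 \cdot 204741 = 1228446$)
$H = -22$ ($H = \left(-2\right) 11 = -22$)
$P{\left(o \right)} = -22 + o$ ($P{\left(o \right)} = \left(0 + o\right) - 22 = o - 22 = -22 + o$)
$\frac{q}{P{\left(-407 \right)}} = \frac{1228446}{-22 - 407} = \frac{1228446}{-429} = 1228446 \left(- \frac{1}{429}\right) = - \frac{409482}{143}$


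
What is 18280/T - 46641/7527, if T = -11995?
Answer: -46470157/6019091 ≈ -7.7205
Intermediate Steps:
18280/T - 46641/7527 = 18280/(-11995) - 46641/7527 = 18280*(-1/11995) - 46641*1/7527 = -3656/2399 - 15547/2509 = -46470157/6019091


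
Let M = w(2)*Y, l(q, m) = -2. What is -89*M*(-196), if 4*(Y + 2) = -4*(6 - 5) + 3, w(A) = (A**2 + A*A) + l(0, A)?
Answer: -235494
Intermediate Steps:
w(A) = -2 + 2*A**2 (w(A) = (A**2 + A*A) - 2 = (A**2 + A**2) - 2 = 2*A**2 - 2 = -2 + 2*A**2)
Y = -9/4 (Y = -2 + (-4*(6 - 5) + 3)/4 = -2 + (-4*1 + 3)/4 = -2 + (-4 + 3)/4 = -2 + (1/4)*(-1) = -2 - 1/4 = -9/4 ≈ -2.2500)
M = -27/2 (M = (-2 + 2*2**2)*(-9/4) = (-2 + 2*4)*(-9/4) = (-2 + 8)*(-9/4) = 6*(-9/4) = -27/2 ≈ -13.500)
-89*M*(-196) = -89*(-27/2)*(-196) = (2403/2)*(-196) = -235494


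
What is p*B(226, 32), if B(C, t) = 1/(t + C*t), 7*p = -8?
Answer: -1/6356 ≈ -0.00015733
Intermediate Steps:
p = -8/7 (p = (⅐)*(-8) = -8/7 ≈ -1.1429)
p*B(226, 32) = -8/(7*32*(1 + 226)) = -1/(28*227) = -8/7*1/7264 = -1/6356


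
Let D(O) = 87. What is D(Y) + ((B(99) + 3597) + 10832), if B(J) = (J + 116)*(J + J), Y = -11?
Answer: 57086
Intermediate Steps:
B(J) = 2*J*(116 + J) (B(J) = (116 + J)*(2*J) = 2*J*(116 + J))
D(Y) + ((B(99) + 3597) + 10832) = 87 + ((2*99*(116 + 99) + 3597) + 10832) = 87 + ((2*99*215 + 3597) + 10832) = 87 + ((42570 + 3597) + 10832) = 87 + (46167 + 10832) = 87 + 56999 = 57086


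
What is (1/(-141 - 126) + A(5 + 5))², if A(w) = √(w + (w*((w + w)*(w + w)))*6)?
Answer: 1711648891/71289 - 98*√10/267 ≈ 24009.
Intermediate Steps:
A(w) = √(w + 24*w³) (A(w) = √(w + (w*((2*w)*(2*w)))*6) = √(w + (w*(4*w²))*6) = √(w + (4*w³)*6) = √(w + 24*w³))
(1/(-141 - 126) + A(5 + 5))² = (1/(-141 - 126) + √((5 + 5) + 24*(5 + 5)³))² = (1/(-267) + √(10 + 24*10³))² = (-1/267 + √(10 + 24*1000))² = (-1/267 + √(10 + 24000))² = (-1/267 + √24010)² = (-1/267 + 49*√10)²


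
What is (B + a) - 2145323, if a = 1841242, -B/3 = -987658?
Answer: 2658893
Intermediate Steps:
B = 2962974 (B = -3*(-987658) = 2962974)
(B + a) - 2145323 = (2962974 + 1841242) - 2145323 = 4804216 - 2145323 = 2658893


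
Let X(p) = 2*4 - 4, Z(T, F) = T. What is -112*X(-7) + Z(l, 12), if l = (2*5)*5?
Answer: -398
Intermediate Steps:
l = 50 (l = 10*5 = 50)
X(p) = 4 (X(p) = 8 - 4 = 4)
-112*X(-7) + Z(l, 12) = -112*4 + 50 = -448 + 50 = -398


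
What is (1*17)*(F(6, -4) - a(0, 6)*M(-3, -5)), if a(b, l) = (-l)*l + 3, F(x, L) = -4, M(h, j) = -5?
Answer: -2873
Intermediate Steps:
a(b, l) = 3 - l² (a(b, l) = -l² + 3 = 3 - l²)
(1*17)*(F(6, -4) - a(0, 6)*M(-3, -5)) = (1*17)*(-4 - (3 - 1*6²)*(-5)) = 17*(-4 - (3 - 1*36)*(-5)) = 17*(-4 - (3 - 36)*(-5)) = 17*(-4 - (-33)*(-5)) = 17*(-4 - 1*165) = 17*(-4 - 165) = 17*(-169) = -2873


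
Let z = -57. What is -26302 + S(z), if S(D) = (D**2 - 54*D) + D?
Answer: -20032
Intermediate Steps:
S(D) = D**2 - 53*D
-26302 + S(z) = -26302 - 57*(-53 - 57) = -26302 - 57*(-110) = -26302 + 6270 = -20032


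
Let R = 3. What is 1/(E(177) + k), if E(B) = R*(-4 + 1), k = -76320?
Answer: -1/76329 ≈ -1.3101e-5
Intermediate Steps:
E(B) = -9 (E(B) = 3*(-4 + 1) = 3*(-3) = -9)
1/(E(177) + k) = 1/(-9 - 76320) = 1/(-76329) = -1/76329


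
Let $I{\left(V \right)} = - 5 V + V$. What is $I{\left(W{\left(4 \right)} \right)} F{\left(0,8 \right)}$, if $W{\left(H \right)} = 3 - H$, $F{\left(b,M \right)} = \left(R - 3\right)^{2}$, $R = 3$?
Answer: $0$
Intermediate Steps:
$F{\left(b,M \right)} = 0$ ($F{\left(b,M \right)} = \left(3 - 3\right)^{2} = 0^{2} = 0$)
$I{\left(V \right)} = - 4 V$
$I{\left(W{\left(4 \right)} \right)} F{\left(0,8 \right)} = - 4 \left(3 - 4\right) 0 = \left(-4\right) \left(-1\right) 0 = 4 \cdot 0 = 0$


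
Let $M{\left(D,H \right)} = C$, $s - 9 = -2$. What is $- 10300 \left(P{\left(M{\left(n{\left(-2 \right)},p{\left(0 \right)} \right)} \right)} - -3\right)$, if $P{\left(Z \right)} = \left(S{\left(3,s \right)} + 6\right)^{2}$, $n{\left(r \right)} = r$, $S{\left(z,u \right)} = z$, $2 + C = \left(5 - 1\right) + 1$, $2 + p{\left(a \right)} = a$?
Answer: $-865200$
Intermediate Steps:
$s = 7$ ($s = 9 - 2 = 7$)
$p{\left(a \right)} = -2 + a$
$C = 3$ ($C = -2 + \left(\left(5 - 1\right) + 1\right) = -2 + \left(4 + 1\right) = -2 + 5 = 3$)
$M{\left(D,H \right)} = 3$
$P{\left(Z \right)} = 81$ ($P{\left(Z \right)} = \left(3 + 6\right)^{2} = 9^{2} = 81$)
$- 10300 \left(P{\left(M{\left(n{\left(-2 \right)},p{\left(0 \right)} \right)} \right)} - -3\right) = - 10300 \left(81 - -3\right) = - 10300 \left(81 + 3\right) = \left(-10300\right) 84 = -865200$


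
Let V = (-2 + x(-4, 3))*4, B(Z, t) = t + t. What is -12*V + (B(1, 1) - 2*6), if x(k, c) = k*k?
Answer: -682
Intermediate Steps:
x(k, c) = k²
B(Z, t) = 2*t
V = 56 (V = (-2 + (-4)²)*4 = (-2 + 16)*4 = 14*4 = 56)
-12*V + (B(1, 1) - 2*6) = -12*56 + (2*1 - 2*6) = -672 + (2 - 12) = -672 - 10 = -682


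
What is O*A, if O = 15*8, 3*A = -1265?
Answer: -50600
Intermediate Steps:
A = -1265/3 (A = (⅓)*(-1265) = -1265/3 ≈ -421.67)
O = 120
O*A = 120*(-1265/3) = -50600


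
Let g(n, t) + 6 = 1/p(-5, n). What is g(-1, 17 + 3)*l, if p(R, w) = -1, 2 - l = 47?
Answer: 315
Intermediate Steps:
l = -45 (l = 2 - 1*47 = 2 - 47 = -45)
g(n, t) = -7 (g(n, t) = -6 + 1/(-1) = -6 - 1 = -7)
g(-1, 17 + 3)*l = -7*(-45) = 315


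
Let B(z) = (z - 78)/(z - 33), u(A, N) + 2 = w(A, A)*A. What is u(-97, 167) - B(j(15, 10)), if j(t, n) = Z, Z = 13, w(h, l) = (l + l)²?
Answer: -14602789/4 ≈ -3.6507e+6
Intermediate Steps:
w(h, l) = 4*l² (w(h, l) = (2*l)² = 4*l²)
u(A, N) = -2 + 4*A³ (u(A, N) = -2 + (4*A²)*A = -2 + 4*A³)
j(t, n) = 13
B(z) = (-78 + z)/(-33 + z)
u(-97, 167) - B(j(15, 10)) = (-2 + 4*(-97)³) - (-78 + 13)/(-33 + 13) = (-2 + 4*(-912673)) - (-65)/(-20) = (-2 - 3650692) - (-1)*(-65)/20 = -3650694 - 1*13/4 = -3650694 - 13/4 = -14602789/4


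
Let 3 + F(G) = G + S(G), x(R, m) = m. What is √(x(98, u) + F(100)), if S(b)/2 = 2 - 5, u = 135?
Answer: √226 ≈ 15.033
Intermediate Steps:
S(b) = -6 (S(b) = 2*(2 - 5) = 2*(-3) = -6)
F(G) = -9 + G (F(G) = -3 + (G - 6) = -3 + (-6 + G) = -9 + G)
√(x(98, u) + F(100)) = √(135 + (-9 + 100)) = √(135 + 91) = √226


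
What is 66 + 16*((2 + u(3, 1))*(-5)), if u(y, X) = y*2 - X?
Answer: -494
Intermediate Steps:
u(y, X) = -X + 2*y (u(y, X) = 2*y - X = -X + 2*y)
66 + 16*((2 + u(3, 1))*(-5)) = 66 + 16*((2 + (-1*1 + 2*3))*(-5)) = 66 + 16*((2 + (-1 + 6))*(-5)) = 66 + 16*((2 + 5)*(-5)) = 66 + 16*(7*(-5)) = 66 + 16*(-35) = 66 - 560 = -494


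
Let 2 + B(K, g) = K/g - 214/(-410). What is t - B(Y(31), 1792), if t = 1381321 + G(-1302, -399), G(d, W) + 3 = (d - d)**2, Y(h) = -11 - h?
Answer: 36245823719/26240 ≈ 1.3813e+6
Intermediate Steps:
B(K, g) = -303/205 + K/g (B(K, g) = -2 + (K/g - 214/(-410)) = -2 + (K/g - 214*(-1/410)) = -2 + (K/g + 107/205) = -2 + (107/205 + K/g) = -303/205 + K/g)
G(d, W) = -3 (G(d, W) = -3 + (d - d)**2 = -3 + 0**2 = -3 + 0 = -3)
t = 1381318 (t = 1381321 - 3 = 1381318)
t - B(Y(31), 1792) = 1381318 - (-303/205 + (-11 - 1*31)/1792) = 1381318 - (-303/205 + (-11 - 31)*(1/1792)) = 1381318 - (-303/205 - 42*1/1792) = 1381318 - (-303/205 - 3/128) = 1381318 - 1*(-39399/26240) = 1381318 + 39399/26240 = 36245823719/26240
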